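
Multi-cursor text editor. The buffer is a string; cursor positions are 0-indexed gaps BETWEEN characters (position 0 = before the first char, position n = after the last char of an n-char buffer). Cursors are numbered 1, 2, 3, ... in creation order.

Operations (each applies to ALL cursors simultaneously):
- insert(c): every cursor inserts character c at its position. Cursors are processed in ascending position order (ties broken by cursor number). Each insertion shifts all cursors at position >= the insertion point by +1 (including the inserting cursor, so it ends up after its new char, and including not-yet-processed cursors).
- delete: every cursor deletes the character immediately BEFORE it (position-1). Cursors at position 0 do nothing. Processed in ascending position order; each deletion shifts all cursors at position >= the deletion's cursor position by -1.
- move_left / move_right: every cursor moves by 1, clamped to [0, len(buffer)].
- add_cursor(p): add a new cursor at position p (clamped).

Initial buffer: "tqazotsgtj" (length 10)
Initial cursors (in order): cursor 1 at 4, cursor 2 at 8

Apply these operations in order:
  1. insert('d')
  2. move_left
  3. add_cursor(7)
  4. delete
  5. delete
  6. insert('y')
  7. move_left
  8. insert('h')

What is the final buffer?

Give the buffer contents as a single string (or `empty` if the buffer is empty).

After op 1 (insert('d')): buffer="tqazdotsgdtj" (len 12), cursors c1@5 c2@10, authorship ....1....2..
After op 2 (move_left): buffer="tqazdotsgdtj" (len 12), cursors c1@4 c2@9, authorship ....1....2..
After op 3 (add_cursor(7)): buffer="tqazdotsgdtj" (len 12), cursors c1@4 c3@7 c2@9, authorship ....1....2..
After op 4 (delete): buffer="tqadosdtj" (len 9), cursors c1@3 c3@5 c2@6, authorship ...1..2..
After op 5 (delete): buffer="tqddtj" (len 6), cursors c1@2 c2@3 c3@3, authorship ..12..
After op 6 (insert('y')): buffer="tqydyydtj" (len 9), cursors c1@3 c2@6 c3@6, authorship ..11232..
After op 7 (move_left): buffer="tqydyydtj" (len 9), cursors c1@2 c2@5 c3@5, authorship ..11232..
After op 8 (insert('h')): buffer="tqhydyhhydtj" (len 12), cursors c1@3 c2@8 c3@8, authorship ..11122332..

Answer: tqhydyhhydtj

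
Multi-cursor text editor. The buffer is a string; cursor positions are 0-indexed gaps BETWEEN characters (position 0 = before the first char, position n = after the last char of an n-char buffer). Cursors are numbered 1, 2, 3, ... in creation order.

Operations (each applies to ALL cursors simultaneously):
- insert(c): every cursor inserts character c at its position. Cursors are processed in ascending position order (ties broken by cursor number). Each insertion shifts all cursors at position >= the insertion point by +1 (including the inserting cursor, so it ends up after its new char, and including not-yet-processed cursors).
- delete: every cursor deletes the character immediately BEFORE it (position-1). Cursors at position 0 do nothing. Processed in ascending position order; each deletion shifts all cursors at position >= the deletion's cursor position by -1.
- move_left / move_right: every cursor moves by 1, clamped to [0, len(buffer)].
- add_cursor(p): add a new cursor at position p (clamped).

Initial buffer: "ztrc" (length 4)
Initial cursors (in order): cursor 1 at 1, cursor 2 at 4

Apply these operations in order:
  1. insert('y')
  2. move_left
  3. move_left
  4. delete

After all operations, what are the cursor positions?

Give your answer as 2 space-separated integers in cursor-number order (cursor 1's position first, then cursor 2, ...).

After op 1 (insert('y')): buffer="zytrcy" (len 6), cursors c1@2 c2@6, authorship .1...2
After op 2 (move_left): buffer="zytrcy" (len 6), cursors c1@1 c2@5, authorship .1...2
After op 3 (move_left): buffer="zytrcy" (len 6), cursors c1@0 c2@4, authorship .1...2
After op 4 (delete): buffer="zytcy" (len 5), cursors c1@0 c2@3, authorship .1..2

Answer: 0 3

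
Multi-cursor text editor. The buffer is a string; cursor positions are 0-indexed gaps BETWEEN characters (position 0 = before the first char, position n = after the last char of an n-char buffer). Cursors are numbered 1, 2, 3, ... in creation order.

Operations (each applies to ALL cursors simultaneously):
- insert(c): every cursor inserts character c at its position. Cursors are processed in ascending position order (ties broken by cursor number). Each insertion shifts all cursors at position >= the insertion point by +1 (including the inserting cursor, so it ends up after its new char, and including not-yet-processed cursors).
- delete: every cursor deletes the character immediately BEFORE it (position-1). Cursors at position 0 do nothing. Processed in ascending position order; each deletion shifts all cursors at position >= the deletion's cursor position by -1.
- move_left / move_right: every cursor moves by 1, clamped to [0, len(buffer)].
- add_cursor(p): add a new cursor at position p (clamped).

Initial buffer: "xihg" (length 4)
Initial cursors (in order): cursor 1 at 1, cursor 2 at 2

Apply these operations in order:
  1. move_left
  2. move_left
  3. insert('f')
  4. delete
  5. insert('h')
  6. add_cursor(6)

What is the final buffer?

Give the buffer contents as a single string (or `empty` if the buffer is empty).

After op 1 (move_left): buffer="xihg" (len 4), cursors c1@0 c2@1, authorship ....
After op 2 (move_left): buffer="xihg" (len 4), cursors c1@0 c2@0, authorship ....
After op 3 (insert('f')): buffer="ffxihg" (len 6), cursors c1@2 c2@2, authorship 12....
After op 4 (delete): buffer="xihg" (len 4), cursors c1@0 c2@0, authorship ....
After op 5 (insert('h')): buffer="hhxihg" (len 6), cursors c1@2 c2@2, authorship 12....
After op 6 (add_cursor(6)): buffer="hhxihg" (len 6), cursors c1@2 c2@2 c3@6, authorship 12....

Answer: hhxihg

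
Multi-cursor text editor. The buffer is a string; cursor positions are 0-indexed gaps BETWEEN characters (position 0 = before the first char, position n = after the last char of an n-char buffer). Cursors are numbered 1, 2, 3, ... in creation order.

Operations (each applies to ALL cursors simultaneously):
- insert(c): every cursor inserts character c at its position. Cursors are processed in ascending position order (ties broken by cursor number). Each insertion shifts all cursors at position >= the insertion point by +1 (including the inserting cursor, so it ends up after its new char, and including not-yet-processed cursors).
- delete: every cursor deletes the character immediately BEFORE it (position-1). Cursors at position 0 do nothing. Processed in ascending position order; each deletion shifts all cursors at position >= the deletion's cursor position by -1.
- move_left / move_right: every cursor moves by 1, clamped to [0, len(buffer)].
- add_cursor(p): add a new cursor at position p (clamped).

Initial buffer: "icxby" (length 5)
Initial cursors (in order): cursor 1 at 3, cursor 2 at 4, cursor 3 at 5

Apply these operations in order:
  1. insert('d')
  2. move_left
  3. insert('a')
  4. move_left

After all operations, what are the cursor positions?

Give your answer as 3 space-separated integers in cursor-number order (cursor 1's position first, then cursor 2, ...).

Answer: 3 6 9

Derivation:
After op 1 (insert('d')): buffer="icxdbdyd" (len 8), cursors c1@4 c2@6 c3@8, authorship ...1.2.3
After op 2 (move_left): buffer="icxdbdyd" (len 8), cursors c1@3 c2@5 c3@7, authorship ...1.2.3
After op 3 (insert('a')): buffer="icxadbadyad" (len 11), cursors c1@4 c2@7 c3@10, authorship ...11.22.33
After op 4 (move_left): buffer="icxadbadyad" (len 11), cursors c1@3 c2@6 c3@9, authorship ...11.22.33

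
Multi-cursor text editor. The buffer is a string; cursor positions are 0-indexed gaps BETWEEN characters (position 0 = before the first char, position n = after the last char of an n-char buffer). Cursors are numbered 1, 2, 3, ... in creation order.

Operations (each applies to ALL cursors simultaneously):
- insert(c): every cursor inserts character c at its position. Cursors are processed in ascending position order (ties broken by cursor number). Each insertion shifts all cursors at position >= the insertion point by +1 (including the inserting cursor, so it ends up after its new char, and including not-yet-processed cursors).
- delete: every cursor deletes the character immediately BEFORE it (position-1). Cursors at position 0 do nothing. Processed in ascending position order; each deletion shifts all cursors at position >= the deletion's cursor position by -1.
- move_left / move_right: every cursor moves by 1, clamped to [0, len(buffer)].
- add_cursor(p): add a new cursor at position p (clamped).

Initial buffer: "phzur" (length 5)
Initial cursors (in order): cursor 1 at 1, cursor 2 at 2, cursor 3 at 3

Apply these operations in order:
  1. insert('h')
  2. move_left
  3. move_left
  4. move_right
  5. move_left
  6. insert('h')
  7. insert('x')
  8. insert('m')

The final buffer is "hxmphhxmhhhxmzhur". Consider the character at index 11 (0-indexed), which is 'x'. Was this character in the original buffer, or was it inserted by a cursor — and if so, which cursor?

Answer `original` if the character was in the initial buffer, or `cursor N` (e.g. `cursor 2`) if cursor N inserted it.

Answer: cursor 3

Derivation:
After op 1 (insert('h')): buffer="phhhzhur" (len 8), cursors c1@2 c2@4 c3@6, authorship .1.2.3..
After op 2 (move_left): buffer="phhhzhur" (len 8), cursors c1@1 c2@3 c3@5, authorship .1.2.3..
After op 3 (move_left): buffer="phhhzhur" (len 8), cursors c1@0 c2@2 c3@4, authorship .1.2.3..
After op 4 (move_right): buffer="phhhzhur" (len 8), cursors c1@1 c2@3 c3@5, authorship .1.2.3..
After op 5 (move_left): buffer="phhhzhur" (len 8), cursors c1@0 c2@2 c3@4, authorship .1.2.3..
After op 6 (insert('h')): buffer="hphhhhhzhur" (len 11), cursors c1@1 c2@4 c3@7, authorship 1.12.23.3..
After op 7 (insert('x')): buffer="hxphhxhhhxzhur" (len 14), cursors c1@2 c2@6 c3@10, authorship 11.122.233.3..
After op 8 (insert('m')): buffer="hxmphhxmhhhxmzhur" (len 17), cursors c1@3 c2@8 c3@13, authorship 111.1222.2333.3..
Authorship (.=original, N=cursor N): 1 1 1 . 1 2 2 2 . 2 3 3 3 . 3 . .
Index 11: author = 3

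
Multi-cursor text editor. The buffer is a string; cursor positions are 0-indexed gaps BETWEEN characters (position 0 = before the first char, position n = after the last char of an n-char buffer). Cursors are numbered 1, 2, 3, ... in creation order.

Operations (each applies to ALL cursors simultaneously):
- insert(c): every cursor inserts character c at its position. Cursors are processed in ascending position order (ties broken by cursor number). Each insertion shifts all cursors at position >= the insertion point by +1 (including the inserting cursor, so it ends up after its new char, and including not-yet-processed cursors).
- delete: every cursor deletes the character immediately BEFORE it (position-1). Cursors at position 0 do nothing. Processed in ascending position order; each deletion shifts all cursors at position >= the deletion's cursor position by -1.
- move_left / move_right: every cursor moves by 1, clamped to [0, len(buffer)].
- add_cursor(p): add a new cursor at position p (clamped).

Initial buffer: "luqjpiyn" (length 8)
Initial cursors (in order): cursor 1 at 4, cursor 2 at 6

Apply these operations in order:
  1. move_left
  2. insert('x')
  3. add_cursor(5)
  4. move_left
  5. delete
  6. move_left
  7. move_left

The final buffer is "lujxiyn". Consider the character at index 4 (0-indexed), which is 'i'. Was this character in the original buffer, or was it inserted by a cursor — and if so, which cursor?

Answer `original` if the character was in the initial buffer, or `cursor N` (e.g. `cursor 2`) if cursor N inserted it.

Answer: original

Derivation:
After op 1 (move_left): buffer="luqjpiyn" (len 8), cursors c1@3 c2@5, authorship ........
After op 2 (insert('x')): buffer="luqxjpxiyn" (len 10), cursors c1@4 c2@7, authorship ...1..2...
After op 3 (add_cursor(5)): buffer="luqxjpxiyn" (len 10), cursors c1@4 c3@5 c2@7, authorship ...1..2...
After op 4 (move_left): buffer="luqxjpxiyn" (len 10), cursors c1@3 c3@4 c2@6, authorship ...1..2...
After op 5 (delete): buffer="lujxiyn" (len 7), cursors c1@2 c3@2 c2@3, authorship ...2...
After op 6 (move_left): buffer="lujxiyn" (len 7), cursors c1@1 c3@1 c2@2, authorship ...2...
After op 7 (move_left): buffer="lujxiyn" (len 7), cursors c1@0 c3@0 c2@1, authorship ...2...
Authorship (.=original, N=cursor N): . . . 2 . . .
Index 4: author = original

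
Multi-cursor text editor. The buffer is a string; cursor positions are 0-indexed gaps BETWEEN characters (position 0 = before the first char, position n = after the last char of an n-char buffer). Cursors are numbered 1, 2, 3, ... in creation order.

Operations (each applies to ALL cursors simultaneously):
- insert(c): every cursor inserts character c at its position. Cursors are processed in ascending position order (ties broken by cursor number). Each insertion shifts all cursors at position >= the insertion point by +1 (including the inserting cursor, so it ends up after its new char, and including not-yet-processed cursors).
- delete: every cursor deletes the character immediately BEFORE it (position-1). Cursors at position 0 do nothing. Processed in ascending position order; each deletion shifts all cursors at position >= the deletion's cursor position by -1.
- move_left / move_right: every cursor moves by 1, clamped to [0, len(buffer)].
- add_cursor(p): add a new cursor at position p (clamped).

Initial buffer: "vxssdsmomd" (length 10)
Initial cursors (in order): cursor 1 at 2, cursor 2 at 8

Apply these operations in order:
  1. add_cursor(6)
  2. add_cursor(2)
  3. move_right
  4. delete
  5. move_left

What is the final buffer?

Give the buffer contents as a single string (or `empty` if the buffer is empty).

Answer: vsdsod

Derivation:
After op 1 (add_cursor(6)): buffer="vxssdsmomd" (len 10), cursors c1@2 c3@6 c2@8, authorship ..........
After op 2 (add_cursor(2)): buffer="vxssdsmomd" (len 10), cursors c1@2 c4@2 c3@6 c2@8, authorship ..........
After op 3 (move_right): buffer="vxssdsmomd" (len 10), cursors c1@3 c4@3 c3@7 c2@9, authorship ..........
After op 4 (delete): buffer="vsdsod" (len 6), cursors c1@1 c4@1 c3@4 c2@5, authorship ......
After op 5 (move_left): buffer="vsdsod" (len 6), cursors c1@0 c4@0 c3@3 c2@4, authorship ......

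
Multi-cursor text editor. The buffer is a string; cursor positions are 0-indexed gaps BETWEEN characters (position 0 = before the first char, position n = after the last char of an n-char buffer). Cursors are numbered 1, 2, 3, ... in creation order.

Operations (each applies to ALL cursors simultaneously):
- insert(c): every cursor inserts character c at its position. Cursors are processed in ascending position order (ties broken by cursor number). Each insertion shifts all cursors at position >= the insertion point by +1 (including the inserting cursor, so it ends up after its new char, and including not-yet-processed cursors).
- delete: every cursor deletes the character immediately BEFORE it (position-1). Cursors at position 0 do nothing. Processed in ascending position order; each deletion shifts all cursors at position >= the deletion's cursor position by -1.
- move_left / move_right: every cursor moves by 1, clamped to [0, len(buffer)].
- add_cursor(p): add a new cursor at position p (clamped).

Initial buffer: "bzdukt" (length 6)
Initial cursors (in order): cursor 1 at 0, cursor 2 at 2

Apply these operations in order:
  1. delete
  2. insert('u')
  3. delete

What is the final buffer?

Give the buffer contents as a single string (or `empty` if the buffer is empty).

Answer: bdukt

Derivation:
After op 1 (delete): buffer="bdukt" (len 5), cursors c1@0 c2@1, authorship .....
After op 2 (insert('u')): buffer="ubudukt" (len 7), cursors c1@1 c2@3, authorship 1.2....
After op 3 (delete): buffer="bdukt" (len 5), cursors c1@0 c2@1, authorship .....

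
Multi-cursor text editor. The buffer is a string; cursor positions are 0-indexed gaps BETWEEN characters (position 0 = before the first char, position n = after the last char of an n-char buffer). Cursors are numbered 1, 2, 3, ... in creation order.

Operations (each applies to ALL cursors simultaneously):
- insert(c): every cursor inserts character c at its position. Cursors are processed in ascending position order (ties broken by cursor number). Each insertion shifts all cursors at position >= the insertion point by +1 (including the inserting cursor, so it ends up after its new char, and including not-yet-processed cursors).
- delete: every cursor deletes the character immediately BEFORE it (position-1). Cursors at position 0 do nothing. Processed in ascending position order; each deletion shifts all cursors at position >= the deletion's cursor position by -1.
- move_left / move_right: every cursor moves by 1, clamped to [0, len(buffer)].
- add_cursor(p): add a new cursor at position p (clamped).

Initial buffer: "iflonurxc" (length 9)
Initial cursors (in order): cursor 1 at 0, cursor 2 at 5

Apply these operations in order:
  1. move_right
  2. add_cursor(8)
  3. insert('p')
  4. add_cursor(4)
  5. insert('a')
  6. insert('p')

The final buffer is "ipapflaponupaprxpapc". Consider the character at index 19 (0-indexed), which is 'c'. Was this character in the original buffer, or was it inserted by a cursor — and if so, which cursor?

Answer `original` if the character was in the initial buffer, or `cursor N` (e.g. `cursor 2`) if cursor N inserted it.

After op 1 (move_right): buffer="iflonurxc" (len 9), cursors c1@1 c2@6, authorship .........
After op 2 (add_cursor(8)): buffer="iflonurxc" (len 9), cursors c1@1 c2@6 c3@8, authorship .........
After op 3 (insert('p')): buffer="ipflonuprxpc" (len 12), cursors c1@2 c2@8 c3@11, authorship .1.....2..3.
After op 4 (add_cursor(4)): buffer="ipflonuprxpc" (len 12), cursors c1@2 c4@4 c2@8 c3@11, authorship .1.....2..3.
After op 5 (insert('a')): buffer="ipaflaonuparxpac" (len 16), cursors c1@3 c4@6 c2@11 c3@15, authorship .11..4...22..33.
After op 6 (insert('p')): buffer="ipapflaponupaprxpapc" (len 20), cursors c1@4 c4@8 c2@14 c3@19, authorship .111..44...222..333.
Authorship (.=original, N=cursor N): . 1 1 1 . . 4 4 . . . 2 2 2 . . 3 3 3 .
Index 19: author = original

Answer: original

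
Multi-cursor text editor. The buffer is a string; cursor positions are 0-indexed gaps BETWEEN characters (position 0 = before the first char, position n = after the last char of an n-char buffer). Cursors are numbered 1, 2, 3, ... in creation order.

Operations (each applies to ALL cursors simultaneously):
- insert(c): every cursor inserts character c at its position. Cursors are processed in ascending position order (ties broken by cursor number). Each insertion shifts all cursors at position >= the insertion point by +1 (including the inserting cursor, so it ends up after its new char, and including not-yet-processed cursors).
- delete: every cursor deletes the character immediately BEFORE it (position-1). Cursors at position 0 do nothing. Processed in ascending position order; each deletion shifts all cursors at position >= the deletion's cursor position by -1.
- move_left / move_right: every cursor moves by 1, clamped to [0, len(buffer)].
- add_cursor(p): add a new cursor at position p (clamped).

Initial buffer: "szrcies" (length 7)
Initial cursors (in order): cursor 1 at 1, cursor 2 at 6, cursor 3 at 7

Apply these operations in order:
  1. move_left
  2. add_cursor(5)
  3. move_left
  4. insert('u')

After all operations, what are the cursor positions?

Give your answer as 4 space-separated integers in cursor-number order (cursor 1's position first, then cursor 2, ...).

Answer: 1 7 9 7

Derivation:
After op 1 (move_left): buffer="szrcies" (len 7), cursors c1@0 c2@5 c3@6, authorship .......
After op 2 (add_cursor(5)): buffer="szrcies" (len 7), cursors c1@0 c2@5 c4@5 c3@6, authorship .......
After op 3 (move_left): buffer="szrcies" (len 7), cursors c1@0 c2@4 c4@4 c3@5, authorship .......
After op 4 (insert('u')): buffer="uszrcuuiues" (len 11), cursors c1@1 c2@7 c4@7 c3@9, authorship 1....24.3..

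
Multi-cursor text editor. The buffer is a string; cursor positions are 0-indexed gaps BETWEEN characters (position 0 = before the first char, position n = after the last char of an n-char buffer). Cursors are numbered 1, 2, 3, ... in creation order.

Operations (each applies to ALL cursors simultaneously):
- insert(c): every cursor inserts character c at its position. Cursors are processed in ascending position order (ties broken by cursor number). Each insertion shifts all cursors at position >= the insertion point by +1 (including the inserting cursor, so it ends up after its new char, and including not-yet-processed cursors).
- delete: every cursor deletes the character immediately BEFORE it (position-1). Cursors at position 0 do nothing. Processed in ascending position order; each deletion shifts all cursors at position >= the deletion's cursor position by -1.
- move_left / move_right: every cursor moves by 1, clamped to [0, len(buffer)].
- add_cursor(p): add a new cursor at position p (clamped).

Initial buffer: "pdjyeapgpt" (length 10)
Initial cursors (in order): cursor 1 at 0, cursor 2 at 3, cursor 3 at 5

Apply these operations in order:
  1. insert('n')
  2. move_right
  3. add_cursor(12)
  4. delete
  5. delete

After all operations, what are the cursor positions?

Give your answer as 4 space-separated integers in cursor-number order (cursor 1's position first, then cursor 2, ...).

Answer: 0 2 3 4

Derivation:
After op 1 (insert('n')): buffer="npdjnyenapgpt" (len 13), cursors c1@1 c2@5 c3@8, authorship 1...2..3.....
After op 2 (move_right): buffer="npdjnyenapgpt" (len 13), cursors c1@2 c2@6 c3@9, authorship 1...2..3.....
After op 3 (add_cursor(12)): buffer="npdjnyenapgpt" (len 13), cursors c1@2 c2@6 c3@9 c4@12, authorship 1...2..3.....
After op 4 (delete): buffer="ndjnenpgt" (len 9), cursors c1@1 c2@4 c3@6 c4@8, authorship 1..2.3...
After op 5 (delete): buffer="djept" (len 5), cursors c1@0 c2@2 c3@3 c4@4, authorship .....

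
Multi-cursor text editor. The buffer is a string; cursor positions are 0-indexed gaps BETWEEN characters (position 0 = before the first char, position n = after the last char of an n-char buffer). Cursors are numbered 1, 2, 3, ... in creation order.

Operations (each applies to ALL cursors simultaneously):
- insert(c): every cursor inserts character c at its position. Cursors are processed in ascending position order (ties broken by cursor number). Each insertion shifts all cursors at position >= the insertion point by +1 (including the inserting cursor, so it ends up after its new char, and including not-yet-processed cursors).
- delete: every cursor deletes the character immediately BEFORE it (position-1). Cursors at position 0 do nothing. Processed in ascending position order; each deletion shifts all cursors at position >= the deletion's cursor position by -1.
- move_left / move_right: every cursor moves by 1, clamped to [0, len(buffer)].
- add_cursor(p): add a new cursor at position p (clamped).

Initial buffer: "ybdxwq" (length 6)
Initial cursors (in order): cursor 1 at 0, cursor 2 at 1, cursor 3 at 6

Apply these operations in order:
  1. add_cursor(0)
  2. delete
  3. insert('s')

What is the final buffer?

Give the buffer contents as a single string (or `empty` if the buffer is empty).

Answer: sssbdxws

Derivation:
After op 1 (add_cursor(0)): buffer="ybdxwq" (len 6), cursors c1@0 c4@0 c2@1 c3@6, authorship ......
After op 2 (delete): buffer="bdxw" (len 4), cursors c1@0 c2@0 c4@0 c3@4, authorship ....
After op 3 (insert('s')): buffer="sssbdxws" (len 8), cursors c1@3 c2@3 c4@3 c3@8, authorship 124....3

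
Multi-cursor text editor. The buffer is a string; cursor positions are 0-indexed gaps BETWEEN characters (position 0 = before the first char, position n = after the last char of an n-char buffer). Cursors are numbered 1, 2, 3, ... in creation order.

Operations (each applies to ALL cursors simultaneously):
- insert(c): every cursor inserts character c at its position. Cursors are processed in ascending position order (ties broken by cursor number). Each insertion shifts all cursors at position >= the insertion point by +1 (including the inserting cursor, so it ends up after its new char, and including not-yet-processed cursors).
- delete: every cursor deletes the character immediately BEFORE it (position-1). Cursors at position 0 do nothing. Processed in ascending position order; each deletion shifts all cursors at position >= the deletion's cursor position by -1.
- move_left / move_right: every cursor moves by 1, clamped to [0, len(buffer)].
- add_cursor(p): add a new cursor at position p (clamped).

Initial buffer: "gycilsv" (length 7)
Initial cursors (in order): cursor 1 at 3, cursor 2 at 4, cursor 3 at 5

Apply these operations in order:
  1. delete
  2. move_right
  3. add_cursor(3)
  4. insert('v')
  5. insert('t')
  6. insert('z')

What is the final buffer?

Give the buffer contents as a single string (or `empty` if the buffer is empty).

After op 1 (delete): buffer="gysv" (len 4), cursors c1@2 c2@2 c3@2, authorship ....
After op 2 (move_right): buffer="gysv" (len 4), cursors c1@3 c2@3 c3@3, authorship ....
After op 3 (add_cursor(3)): buffer="gysv" (len 4), cursors c1@3 c2@3 c3@3 c4@3, authorship ....
After op 4 (insert('v')): buffer="gysvvvvv" (len 8), cursors c1@7 c2@7 c3@7 c4@7, authorship ...1234.
After op 5 (insert('t')): buffer="gysvvvvttttv" (len 12), cursors c1@11 c2@11 c3@11 c4@11, authorship ...12341234.
After op 6 (insert('z')): buffer="gysvvvvttttzzzzv" (len 16), cursors c1@15 c2@15 c3@15 c4@15, authorship ...123412341234.

Answer: gysvvvvttttzzzzv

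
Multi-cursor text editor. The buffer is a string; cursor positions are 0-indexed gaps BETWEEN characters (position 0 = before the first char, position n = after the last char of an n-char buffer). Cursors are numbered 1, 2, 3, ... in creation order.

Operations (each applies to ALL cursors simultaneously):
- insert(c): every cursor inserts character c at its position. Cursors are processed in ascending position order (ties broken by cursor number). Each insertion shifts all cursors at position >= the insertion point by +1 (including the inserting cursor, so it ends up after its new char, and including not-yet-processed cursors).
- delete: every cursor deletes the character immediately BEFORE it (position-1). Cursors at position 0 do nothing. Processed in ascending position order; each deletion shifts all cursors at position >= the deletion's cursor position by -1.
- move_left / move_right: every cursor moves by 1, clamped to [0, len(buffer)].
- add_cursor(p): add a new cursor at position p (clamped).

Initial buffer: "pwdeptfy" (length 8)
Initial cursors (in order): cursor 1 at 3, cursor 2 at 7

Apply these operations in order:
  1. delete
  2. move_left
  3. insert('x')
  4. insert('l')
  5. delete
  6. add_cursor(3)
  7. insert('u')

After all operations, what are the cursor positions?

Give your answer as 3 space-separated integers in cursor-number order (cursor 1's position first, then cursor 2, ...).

Answer: 3 9 5

Derivation:
After op 1 (delete): buffer="pwepty" (len 6), cursors c1@2 c2@5, authorship ......
After op 2 (move_left): buffer="pwepty" (len 6), cursors c1@1 c2@4, authorship ......
After op 3 (insert('x')): buffer="pxwepxty" (len 8), cursors c1@2 c2@6, authorship .1...2..
After op 4 (insert('l')): buffer="pxlwepxlty" (len 10), cursors c1@3 c2@8, authorship .11...22..
After op 5 (delete): buffer="pxwepxty" (len 8), cursors c1@2 c2@6, authorship .1...2..
After op 6 (add_cursor(3)): buffer="pxwepxty" (len 8), cursors c1@2 c3@3 c2@6, authorship .1...2..
After op 7 (insert('u')): buffer="pxuwuepxuty" (len 11), cursors c1@3 c3@5 c2@9, authorship .11.3..22..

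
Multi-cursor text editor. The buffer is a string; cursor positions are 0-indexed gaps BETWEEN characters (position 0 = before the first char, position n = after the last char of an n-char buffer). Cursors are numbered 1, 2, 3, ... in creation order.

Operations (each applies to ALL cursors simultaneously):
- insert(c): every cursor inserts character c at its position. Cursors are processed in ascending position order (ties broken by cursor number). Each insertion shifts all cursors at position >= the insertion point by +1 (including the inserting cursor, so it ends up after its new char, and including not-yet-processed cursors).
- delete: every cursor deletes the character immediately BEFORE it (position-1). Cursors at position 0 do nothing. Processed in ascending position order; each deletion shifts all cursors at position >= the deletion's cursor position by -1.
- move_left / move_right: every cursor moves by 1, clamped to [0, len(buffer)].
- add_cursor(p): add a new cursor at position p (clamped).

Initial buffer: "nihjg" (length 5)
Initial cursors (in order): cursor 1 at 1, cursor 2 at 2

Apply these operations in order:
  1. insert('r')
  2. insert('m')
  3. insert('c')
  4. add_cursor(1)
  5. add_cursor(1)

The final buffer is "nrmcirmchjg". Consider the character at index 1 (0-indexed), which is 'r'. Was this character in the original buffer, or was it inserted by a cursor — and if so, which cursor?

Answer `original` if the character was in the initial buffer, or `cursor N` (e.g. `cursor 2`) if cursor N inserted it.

Answer: cursor 1

Derivation:
After op 1 (insert('r')): buffer="nrirhjg" (len 7), cursors c1@2 c2@4, authorship .1.2...
After op 2 (insert('m')): buffer="nrmirmhjg" (len 9), cursors c1@3 c2@6, authorship .11.22...
After op 3 (insert('c')): buffer="nrmcirmchjg" (len 11), cursors c1@4 c2@8, authorship .111.222...
After op 4 (add_cursor(1)): buffer="nrmcirmchjg" (len 11), cursors c3@1 c1@4 c2@8, authorship .111.222...
After op 5 (add_cursor(1)): buffer="nrmcirmchjg" (len 11), cursors c3@1 c4@1 c1@4 c2@8, authorship .111.222...
Authorship (.=original, N=cursor N): . 1 1 1 . 2 2 2 . . .
Index 1: author = 1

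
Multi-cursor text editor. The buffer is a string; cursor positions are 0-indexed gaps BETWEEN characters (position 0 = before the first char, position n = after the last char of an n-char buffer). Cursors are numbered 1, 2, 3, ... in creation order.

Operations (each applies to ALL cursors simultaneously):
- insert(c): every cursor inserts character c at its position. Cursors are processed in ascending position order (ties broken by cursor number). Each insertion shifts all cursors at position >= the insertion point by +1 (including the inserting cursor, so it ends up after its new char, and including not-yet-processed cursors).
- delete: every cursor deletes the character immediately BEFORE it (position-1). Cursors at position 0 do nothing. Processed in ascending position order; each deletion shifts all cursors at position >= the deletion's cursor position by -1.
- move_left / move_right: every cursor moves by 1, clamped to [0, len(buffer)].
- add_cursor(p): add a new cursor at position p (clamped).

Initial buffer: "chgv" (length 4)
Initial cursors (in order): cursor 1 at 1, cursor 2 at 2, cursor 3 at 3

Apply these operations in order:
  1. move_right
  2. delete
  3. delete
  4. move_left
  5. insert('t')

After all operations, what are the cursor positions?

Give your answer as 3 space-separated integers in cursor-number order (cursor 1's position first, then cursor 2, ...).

After op 1 (move_right): buffer="chgv" (len 4), cursors c1@2 c2@3 c3@4, authorship ....
After op 2 (delete): buffer="c" (len 1), cursors c1@1 c2@1 c3@1, authorship .
After op 3 (delete): buffer="" (len 0), cursors c1@0 c2@0 c3@0, authorship 
After op 4 (move_left): buffer="" (len 0), cursors c1@0 c2@0 c3@0, authorship 
After op 5 (insert('t')): buffer="ttt" (len 3), cursors c1@3 c2@3 c3@3, authorship 123

Answer: 3 3 3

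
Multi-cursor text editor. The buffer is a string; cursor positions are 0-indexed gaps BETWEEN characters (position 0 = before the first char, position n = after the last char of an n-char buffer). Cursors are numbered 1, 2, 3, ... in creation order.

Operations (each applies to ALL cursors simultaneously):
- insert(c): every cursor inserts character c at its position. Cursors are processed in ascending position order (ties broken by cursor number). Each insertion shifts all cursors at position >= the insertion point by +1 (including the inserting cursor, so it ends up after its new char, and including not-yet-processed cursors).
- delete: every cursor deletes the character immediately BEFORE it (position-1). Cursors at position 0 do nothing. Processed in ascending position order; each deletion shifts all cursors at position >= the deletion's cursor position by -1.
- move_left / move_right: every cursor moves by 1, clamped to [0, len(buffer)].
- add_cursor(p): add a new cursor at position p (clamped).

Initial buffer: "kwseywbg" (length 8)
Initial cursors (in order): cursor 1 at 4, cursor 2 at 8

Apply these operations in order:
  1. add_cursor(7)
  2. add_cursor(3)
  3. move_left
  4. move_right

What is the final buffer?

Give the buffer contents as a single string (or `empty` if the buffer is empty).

Answer: kwseywbg

Derivation:
After op 1 (add_cursor(7)): buffer="kwseywbg" (len 8), cursors c1@4 c3@7 c2@8, authorship ........
After op 2 (add_cursor(3)): buffer="kwseywbg" (len 8), cursors c4@3 c1@4 c3@7 c2@8, authorship ........
After op 3 (move_left): buffer="kwseywbg" (len 8), cursors c4@2 c1@3 c3@6 c2@7, authorship ........
After op 4 (move_right): buffer="kwseywbg" (len 8), cursors c4@3 c1@4 c3@7 c2@8, authorship ........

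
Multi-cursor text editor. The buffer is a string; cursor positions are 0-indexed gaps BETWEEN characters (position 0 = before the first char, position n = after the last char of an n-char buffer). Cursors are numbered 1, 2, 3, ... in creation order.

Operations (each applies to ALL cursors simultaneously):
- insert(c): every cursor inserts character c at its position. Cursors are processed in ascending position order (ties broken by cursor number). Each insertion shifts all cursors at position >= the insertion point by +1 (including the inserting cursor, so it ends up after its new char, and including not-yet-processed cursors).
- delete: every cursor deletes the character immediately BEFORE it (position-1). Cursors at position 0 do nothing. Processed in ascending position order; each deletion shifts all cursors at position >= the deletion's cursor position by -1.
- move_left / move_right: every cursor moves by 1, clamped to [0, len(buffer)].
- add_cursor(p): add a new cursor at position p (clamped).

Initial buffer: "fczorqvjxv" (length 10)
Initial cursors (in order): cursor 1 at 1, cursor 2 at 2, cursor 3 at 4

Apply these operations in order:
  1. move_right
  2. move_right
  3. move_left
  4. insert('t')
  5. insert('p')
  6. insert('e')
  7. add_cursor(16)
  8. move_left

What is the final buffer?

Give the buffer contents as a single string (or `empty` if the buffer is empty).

Answer: fctpeztpeortpeqvjxv

Derivation:
After op 1 (move_right): buffer="fczorqvjxv" (len 10), cursors c1@2 c2@3 c3@5, authorship ..........
After op 2 (move_right): buffer="fczorqvjxv" (len 10), cursors c1@3 c2@4 c3@6, authorship ..........
After op 3 (move_left): buffer="fczorqvjxv" (len 10), cursors c1@2 c2@3 c3@5, authorship ..........
After op 4 (insert('t')): buffer="fctztortqvjxv" (len 13), cursors c1@3 c2@5 c3@8, authorship ..1.2..3.....
After op 5 (insert('p')): buffer="fctpztportpqvjxv" (len 16), cursors c1@4 c2@7 c3@11, authorship ..11.22..33.....
After op 6 (insert('e')): buffer="fctpeztpeortpeqvjxv" (len 19), cursors c1@5 c2@9 c3@14, authorship ..111.222..333.....
After op 7 (add_cursor(16)): buffer="fctpeztpeortpeqvjxv" (len 19), cursors c1@5 c2@9 c3@14 c4@16, authorship ..111.222..333.....
After op 8 (move_left): buffer="fctpeztpeortpeqvjxv" (len 19), cursors c1@4 c2@8 c3@13 c4@15, authorship ..111.222..333.....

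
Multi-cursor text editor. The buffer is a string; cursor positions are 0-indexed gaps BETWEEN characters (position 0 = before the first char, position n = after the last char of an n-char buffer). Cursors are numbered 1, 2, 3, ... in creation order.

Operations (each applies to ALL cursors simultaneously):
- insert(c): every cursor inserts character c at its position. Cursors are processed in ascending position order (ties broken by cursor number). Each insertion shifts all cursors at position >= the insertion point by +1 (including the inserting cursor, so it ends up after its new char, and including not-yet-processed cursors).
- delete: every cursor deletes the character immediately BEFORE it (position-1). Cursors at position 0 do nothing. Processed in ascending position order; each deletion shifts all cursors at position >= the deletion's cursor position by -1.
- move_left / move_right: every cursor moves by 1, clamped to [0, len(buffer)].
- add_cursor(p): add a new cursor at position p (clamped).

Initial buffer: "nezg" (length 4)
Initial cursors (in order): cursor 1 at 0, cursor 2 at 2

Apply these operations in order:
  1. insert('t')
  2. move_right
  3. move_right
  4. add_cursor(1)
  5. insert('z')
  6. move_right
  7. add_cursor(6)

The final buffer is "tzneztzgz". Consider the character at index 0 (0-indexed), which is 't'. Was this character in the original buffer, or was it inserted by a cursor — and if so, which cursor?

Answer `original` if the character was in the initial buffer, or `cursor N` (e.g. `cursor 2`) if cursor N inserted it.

After op 1 (insert('t')): buffer="tnetzg" (len 6), cursors c1@1 c2@4, authorship 1..2..
After op 2 (move_right): buffer="tnetzg" (len 6), cursors c1@2 c2@5, authorship 1..2..
After op 3 (move_right): buffer="tnetzg" (len 6), cursors c1@3 c2@6, authorship 1..2..
After op 4 (add_cursor(1)): buffer="tnetzg" (len 6), cursors c3@1 c1@3 c2@6, authorship 1..2..
After op 5 (insert('z')): buffer="tzneztzgz" (len 9), cursors c3@2 c1@5 c2@9, authorship 13..12..2
After op 6 (move_right): buffer="tzneztzgz" (len 9), cursors c3@3 c1@6 c2@9, authorship 13..12..2
After op 7 (add_cursor(6)): buffer="tzneztzgz" (len 9), cursors c3@3 c1@6 c4@6 c2@9, authorship 13..12..2
Authorship (.=original, N=cursor N): 1 3 . . 1 2 . . 2
Index 0: author = 1

Answer: cursor 1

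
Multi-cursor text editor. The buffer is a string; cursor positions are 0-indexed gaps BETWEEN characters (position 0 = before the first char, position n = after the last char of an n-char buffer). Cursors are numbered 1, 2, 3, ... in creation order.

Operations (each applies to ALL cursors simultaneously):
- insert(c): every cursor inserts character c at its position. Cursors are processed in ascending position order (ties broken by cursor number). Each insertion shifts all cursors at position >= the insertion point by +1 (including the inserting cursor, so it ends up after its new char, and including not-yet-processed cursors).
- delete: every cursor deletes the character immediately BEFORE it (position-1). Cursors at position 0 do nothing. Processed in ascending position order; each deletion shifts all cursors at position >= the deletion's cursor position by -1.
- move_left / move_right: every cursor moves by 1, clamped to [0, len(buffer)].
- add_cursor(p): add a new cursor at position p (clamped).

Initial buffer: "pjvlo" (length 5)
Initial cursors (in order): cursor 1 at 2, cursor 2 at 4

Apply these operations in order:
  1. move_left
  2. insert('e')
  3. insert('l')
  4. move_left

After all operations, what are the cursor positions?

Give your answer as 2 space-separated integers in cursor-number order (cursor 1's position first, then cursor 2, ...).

Answer: 2 6

Derivation:
After op 1 (move_left): buffer="pjvlo" (len 5), cursors c1@1 c2@3, authorship .....
After op 2 (insert('e')): buffer="pejvelo" (len 7), cursors c1@2 c2@5, authorship .1..2..
After op 3 (insert('l')): buffer="peljvello" (len 9), cursors c1@3 c2@7, authorship .11..22..
After op 4 (move_left): buffer="peljvello" (len 9), cursors c1@2 c2@6, authorship .11..22..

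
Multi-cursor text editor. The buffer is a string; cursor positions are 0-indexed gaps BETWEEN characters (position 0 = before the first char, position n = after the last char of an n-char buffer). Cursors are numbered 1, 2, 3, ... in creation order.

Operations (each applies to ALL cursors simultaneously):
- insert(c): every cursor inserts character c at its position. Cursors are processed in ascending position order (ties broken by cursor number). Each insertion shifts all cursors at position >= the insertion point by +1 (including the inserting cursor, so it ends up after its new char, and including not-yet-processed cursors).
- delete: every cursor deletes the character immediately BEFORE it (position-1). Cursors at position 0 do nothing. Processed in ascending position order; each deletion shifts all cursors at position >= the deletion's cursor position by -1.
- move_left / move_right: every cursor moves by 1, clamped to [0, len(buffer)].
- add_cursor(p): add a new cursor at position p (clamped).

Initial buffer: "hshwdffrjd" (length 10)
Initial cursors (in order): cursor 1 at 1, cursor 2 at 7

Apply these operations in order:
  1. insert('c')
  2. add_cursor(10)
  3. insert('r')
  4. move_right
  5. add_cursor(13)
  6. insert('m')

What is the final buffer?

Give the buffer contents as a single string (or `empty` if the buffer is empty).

Answer: hcrsmhwdffcrrmrmjmd

Derivation:
After op 1 (insert('c')): buffer="hcshwdffcrjd" (len 12), cursors c1@2 c2@9, authorship .1......2...
After op 2 (add_cursor(10)): buffer="hcshwdffcrjd" (len 12), cursors c1@2 c2@9 c3@10, authorship .1......2...
After op 3 (insert('r')): buffer="hcrshwdffcrrrjd" (len 15), cursors c1@3 c2@11 c3@13, authorship .11......22.3..
After op 4 (move_right): buffer="hcrshwdffcrrrjd" (len 15), cursors c1@4 c2@12 c3@14, authorship .11......22.3..
After op 5 (add_cursor(13)): buffer="hcrshwdffcrrrjd" (len 15), cursors c1@4 c2@12 c4@13 c3@14, authorship .11......22.3..
After op 6 (insert('m')): buffer="hcrsmhwdffcrrmrmjmd" (len 19), cursors c1@5 c2@14 c4@16 c3@18, authorship .11.1.....22.234.3.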